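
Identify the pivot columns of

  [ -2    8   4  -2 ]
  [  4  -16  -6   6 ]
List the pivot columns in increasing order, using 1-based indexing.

r1 := -1/2·r1
  [ 1   -4  -2  1 ]
  [ 4  -16  -6  6 ]
r2 := r2 − 4·r1
  [ 1  -4  -2  1 ]
  [ 0   0   2  2 ]
r2 := 1/2·r2
  [ 1  -4  -2  1 ]
  [ 0   0   1  1 ]
r1 := r1 + 2·r2
  [ 1  -4  0  3 ]
  [ 0   0  1  1 ]
Pivot columns are the columns containing a leading 1.

1, 3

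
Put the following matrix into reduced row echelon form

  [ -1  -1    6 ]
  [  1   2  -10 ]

r1 → -1·r1
  [ 1  1   -6 ]
  [ 1  2  -10 ]
r2 → r2 − r1
  [ 1  1  -6 ]
  [ 0  1  -4 ]
r1 → r1 − r2
  [ 1  0  -2 ]
  [ 0  1  -4 ]

[[1, 0, -2], [0, 1, -4]]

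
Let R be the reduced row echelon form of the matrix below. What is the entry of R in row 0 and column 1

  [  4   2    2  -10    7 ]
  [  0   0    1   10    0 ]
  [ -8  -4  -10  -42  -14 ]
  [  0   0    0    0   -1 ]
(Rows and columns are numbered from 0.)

1/2

ρ1 -> 1/4·ρ1
  [  1  1/2  1/2  -5/2  7/4 ]
  [  0    0    1    10    0 ]
  [ -8   -4  -10   -42  -14 ]
  [  0    0    0     0   -1 ]
ρ3 -> ρ3 + 8·ρ1
  [ 1  1/2  1/2  -5/2  7/4 ]
  [ 0    0    1    10    0 ]
  [ 0    0   -6   -62    0 ]
  [ 0    0    0     0   -1 ]
ρ3 -> ρ3 + 6·ρ2
  [ 1  1/2  1/2  -5/2  7/4 ]
  [ 0    0    1    10    0 ]
  [ 0    0    0    -2    0 ]
  [ 0    0    0     0   -1 ]
ρ3 -> -1/2·ρ3
  [ 1  1/2  1/2  -5/2  7/4 ]
  [ 0    0    1    10    0 ]
  [ 0    0    0     1    0 ]
  [ 0    0    0     0   -1 ]
ρ4 -> -1·ρ4
  [ 1  1/2  1/2  -5/2  7/4 ]
  [ 0    0    1    10    0 ]
  [ 0    0    0     1    0 ]
  [ 0    0    0     0    1 ]
ρ1 -> ρ1 − 7/4·ρ4
  [ 1  1/2  1/2  -5/2  0 ]
  [ 0    0    1    10  0 ]
  [ 0    0    0     1  0 ]
  [ 0    0    0     0  1 ]
ρ2 -> ρ2 − 10·ρ3
  [ 1  1/2  1/2  -5/2  0 ]
  [ 0    0    1     0  0 ]
  [ 0    0    0     1  0 ]
  [ 0    0    0     0  1 ]
ρ1 -> ρ1 + 5/2·ρ3
  [ 1  1/2  1/2  0  0 ]
  [ 0    0    1  0  0 ]
  [ 0    0    0  1  0 ]
  [ 0    0    0  0  1 ]
ρ1 -> ρ1 − 1/2·ρ2
  [ 1  1/2  0  0  0 ]
  [ 0    0  1  0  0 ]
  [ 0    0  0  1  0 ]
  [ 0    0  0  0  1 ]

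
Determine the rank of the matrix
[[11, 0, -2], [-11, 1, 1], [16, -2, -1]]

rank = 3

R1 -> 1/11·R1
  [   1   0  -2/11 ]
  [ -11   1      1 ]
  [  16  -2     -1 ]
R2 -> R2 + 11·R1
  [  1   0  -2/11 ]
  [  0   1     -1 ]
  [ 16  -2     -1 ]
R3 -> R3 − 16·R1
  [ 1   0  -2/11 ]
  [ 0   1     -1 ]
  [ 0  -2  21/11 ]
R3 -> R3 + 2·R2
  [ 1  0  -2/11 ]
  [ 0  1     -1 ]
  [ 0  0  -1/11 ]
R3 -> -11·R3
  [ 1  0  -2/11 ]
  [ 0  1     -1 ]
  [ 0  0      1 ]
R2 -> R2 + R3
  [ 1  0  -2/11 ]
  [ 0  1      0 ]
  [ 0  0      1 ]
R1 -> R1 + 2/11·R3
  [ 1  0  0 ]
  [ 0  1  0 ]
  [ 0  0  1 ]
The reduced form has 3 nonzero rows.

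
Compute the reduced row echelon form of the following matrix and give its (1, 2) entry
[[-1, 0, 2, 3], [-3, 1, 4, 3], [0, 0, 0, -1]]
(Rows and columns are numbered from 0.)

Multiply ρ1 by -1.
  [  1  0  -2  -3 ]
  [ -3  1   4   3 ]
  [  0  0   0  -1 ]
Add 3 times ρ1 to ρ2.
  [ 1  0  -2  -3 ]
  [ 0  1  -2  -6 ]
  [ 0  0   0  -1 ]
Multiply ρ3 by -1.
  [ 1  0  -2  -3 ]
  [ 0  1  -2  -6 ]
  [ 0  0   0   1 ]
Add 6 times ρ3 to ρ2.
  [ 1  0  -2  -3 ]
  [ 0  1  -2   0 ]
  [ 0  0   0   1 ]
Add 3 times ρ3 to ρ1.
  [ 1  0  -2  0 ]
  [ 0  1  -2  0 ]
  [ 0  0   0  1 ]

-2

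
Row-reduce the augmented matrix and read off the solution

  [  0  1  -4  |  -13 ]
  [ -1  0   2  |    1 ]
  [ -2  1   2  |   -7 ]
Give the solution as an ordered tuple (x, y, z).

(3, -5, 2)

R1 <=> R2
  [ -1  0   2  |    1 ]
  [  0  1  -4  |  -13 ]
  [ -2  1   2  |   -7 ]
R1 -> -1·R1
  [  1  0  -2  |   -1 ]
  [  0  1  -4  |  -13 ]
  [ -2  1   2  |   -7 ]
R3 -> R3 + 2·R1
  [ 1  0  -2  |   -1 ]
  [ 0  1  -4  |  -13 ]
  [ 0  1  -2  |   -9 ]
R3 -> R3 − R2
  [ 1  0  -2  |   -1 ]
  [ 0  1  -4  |  -13 ]
  [ 0  0   2  |    4 ]
R3 -> 1/2·R3
  [ 1  0  -2  |   -1 ]
  [ 0  1  -4  |  -13 ]
  [ 0  0   1  |    2 ]
R2 -> R2 + 4·R3
  [ 1  0  -2  |  -1 ]
  [ 0  1   0  |  -5 ]
  [ 0  0   1  |   2 ]
R1 -> R1 + 2·R3
  [ 1  0  0  |   3 ]
  [ 0  1  0  |  -5 ]
  [ 0  0  1  |   2 ]
Reading off the last column: x = 3, y = -5, z = 2.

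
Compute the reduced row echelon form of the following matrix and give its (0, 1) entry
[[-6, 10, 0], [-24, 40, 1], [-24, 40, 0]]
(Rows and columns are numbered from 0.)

r1 := -1/6·r1
  [   1  -5/3  0 ]
  [ -24    40  1 ]
  [ -24    40  0 ]
r2 := r2 + 24·r1
  [   1  -5/3  0 ]
  [   0     0  1 ]
  [ -24    40  0 ]
r3 := r3 + 24·r1
  [ 1  -5/3  0 ]
  [ 0     0  1 ]
  [ 0     0  0 ]

-5/3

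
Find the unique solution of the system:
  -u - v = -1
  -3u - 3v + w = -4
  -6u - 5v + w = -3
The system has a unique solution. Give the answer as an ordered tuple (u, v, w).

Form the augmented matrix and row-reduce:
  [ -1  -1  0  |  -1 ]
  [ -3  -3  1  |  -4 ]
  [ -6  -5  1  |  -3 ]
R1 → -1·R1
R2 → R2 + 3·R1
R3 → R3 + 6·R1
R2 ↔ R3
R2 → R2 − R3
R1 → R1 − R2
Reading off the last column: u = -3, v = 4, w = -1.

(-3, 4, -1)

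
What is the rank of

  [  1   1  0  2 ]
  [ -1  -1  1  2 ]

r2 -> r2 + r1
  [ 1  1  0  2 ]
  [ 0  0  1  4 ]
The reduced form has 2 nonzero rows.

rank = 2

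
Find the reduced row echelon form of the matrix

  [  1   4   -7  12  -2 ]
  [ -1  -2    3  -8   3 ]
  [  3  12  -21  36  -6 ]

ρ2 := ρ2 + ρ1
  [ 1   4   -7  12  -2 ]
  [ 0   2   -4   4   1 ]
  [ 3  12  -21  36  -6 ]
ρ3 := ρ3 − 3·ρ1
  [ 1  4  -7  12  -2 ]
  [ 0  2  -4   4   1 ]
  [ 0  0   0   0   0 ]
ρ2 := 1/2·ρ2
  [ 1  4  -7  12   -2 ]
  [ 0  1  -2   2  1/2 ]
  [ 0  0   0   0    0 ]
ρ1 := ρ1 − 4·ρ2
  [ 1  0   1  4   -4 ]
  [ 0  1  -2  2  1/2 ]
  [ 0  0   0  0    0 ]

[[1, 0, 1, 4, -4], [0, 1, -2, 2, 1/2], [0, 0, 0, 0, 0]]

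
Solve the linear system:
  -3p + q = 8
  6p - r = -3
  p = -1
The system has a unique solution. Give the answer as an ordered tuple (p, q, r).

(-1, 5, -3)

Form the augmented matrix and row-reduce:
  [ -3  1   0  |   8 ]
  [  6  0  -1  |  -3 ]
  [  1  0   0  |  -1 ]
ρ1 -> -1/3·ρ1
ρ2 -> ρ2 − 6·ρ1
ρ3 -> ρ3 − ρ1
ρ2 -> 1/2·ρ2
ρ3 -> ρ3 − 1/3·ρ2
ρ3 -> 6·ρ3
ρ2 -> ρ2 + 1/2·ρ3
ρ1 -> ρ1 + 1/3·ρ2
Reading off the last column: p = -1, q = 5, r = -3.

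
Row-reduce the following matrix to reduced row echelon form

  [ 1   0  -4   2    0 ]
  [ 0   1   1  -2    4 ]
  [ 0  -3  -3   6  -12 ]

[[1, 0, -4, 2, 0], [0, 1, 1, -2, 4], [0, 0, 0, 0, 0]]

Add 3 times R2 to R3.
  [ 1  0  -4   2  0 ]
  [ 0  1   1  -2  4 ]
  [ 0  0   0   0  0 ]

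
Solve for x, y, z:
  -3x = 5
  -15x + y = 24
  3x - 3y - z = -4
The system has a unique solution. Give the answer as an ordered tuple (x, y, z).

Form the augmented matrix and row-reduce:
  [  -3   0   0  |   5 ]
  [ -15   1   0  |  24 ]
  [   3  -3  -1  |  -4 ]
R1 := -1/3·R1
  [   1   0   0  |  -5/3 ]
  [ -15   1   0  |    24 ]
  [   3  -3  -1  |    -4 ]
R2 := R2 + 15·R1
  [ 1   0   0  |  -5/3 ]
  [ 0   1   0  |    -1 ]
  [ 3  -3  -1  |    -4 ]
R3 := R3 − 3·R1
  [ 1   0   0  |  -5/3 ]
  [ 0   1   0  |    -1 ]
  [ 0  -3  -1  |     1 ]
R3 := R3 + 3·R2
  [ 1  0   0  |  -5/3 ]
  [ 0  1   0  |    -1 ]
  [ 0  0  -1  |    -2 ]
R3 := -1·R3
  [ 1  0  0  |  -5/3 ]
  [ 0  1  0  |    -1 ]
  [ 0  0  1  |     2 ]
Reading off the last column: x = -5/3, y = -1, z = 2.

(-5/3, -1, 2)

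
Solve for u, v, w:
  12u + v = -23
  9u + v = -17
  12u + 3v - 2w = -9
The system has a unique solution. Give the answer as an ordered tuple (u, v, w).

Form the augmented matrix and row-reduce:
  [ 12  1   0  |  -23 ]
  [  9  1   0  |  -17 ]
  [ 12  3  -2  |   -9 ]
Multiply ρ1 by 1/12.
  [  1  1/12   0  |  -23/12 ]
  [  9     1   0  |     -17 ]
  [ 12     3  -2  |      -9 ]
Subtract 9 times ρ1 from ρ2.
  [  1  1/12   0  |  -23/12 ]
  [  0   1/4   0  |     1/4 ]
  [ 12     3  -2  |      -9 ]
Subtract 12 times ρ1 from ρ3.
  [ 1  1/12   0  |  -23/12 ]
  [ 0   1/4   0  |     1/4 ]
  [ 0     2  -2  |      14 ]
Multiply ρ2 by 4.
  [ 1  1/12   0  |  -23/12 ]
  [ 0     1   0  |       1 ]
  [ 0     2  -2  |      14 ]
Subtract 2 times ρ2 from ρ3.
  [ 1  1/12   0  |  -23/12 ]
  [ 0     1   0  |       1 ]
  [ 0     0  -2  |      12 ]
Multiply ρ3 by -1/2.
  [ 1  1/12  0  |  -23/12 ]
  [ 0     1  0  |       1 ]
  [ 0     0  1  |      -6 ]
Subtract 1/12 times ρ2 from ρ1.
  [ 1  0  0  |  -2 ]
  [ 0  1  0  |   1 ]
  [ 0  0  1  |  -6 ]
Reading off the last column: u = -2, v = 1, w = -6.

(-2, 1, -6)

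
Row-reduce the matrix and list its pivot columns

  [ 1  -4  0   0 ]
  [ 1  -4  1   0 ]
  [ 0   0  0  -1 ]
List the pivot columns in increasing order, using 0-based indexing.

0, 2, 3

R2 := R2 − R1
  [ 1  -4  0   0 ]
  [ 0   0  1   0 ]
  [ 0   0  0  -1 ]
R3 := -1·R3
  [ 1  -4  0  0 ]
  [ 0   0  1  0 ]
  [ 0   0  0  1 ]
Pivot columns are the columns containing a leading 1.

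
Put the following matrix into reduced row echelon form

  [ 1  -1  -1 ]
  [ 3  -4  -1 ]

Subtract 3 times ρ1 from ρ2.
  [ 1  -1  -1 ]
  [ 0  -1   2 ]
Multiply ρ2 by -1.
  [ 1  -1  -1 ]
  [ 0   1  -2 ]
Add ρ2 to ρ1.
  [ 1  0  -3 ]
  [ 0  1  -2 ]

[[1, 0, -3], [0, 1, -2]]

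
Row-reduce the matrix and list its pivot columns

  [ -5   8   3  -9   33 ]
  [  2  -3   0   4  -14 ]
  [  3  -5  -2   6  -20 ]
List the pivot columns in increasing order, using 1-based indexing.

1, 2, 3

Multiply r1 by -1/5.
Subtract 2 times r1 from r2.
Subtract 3 times r1 from r3.
Multiply r2 by 5.
Add 1/5 times r2 to r3.
Subtract 6 times r3 from r2.
Add 3/5 times r3 to r1.
Add 8/5 times r2 to r1.
Pivot columns are the columns containing a leading 1.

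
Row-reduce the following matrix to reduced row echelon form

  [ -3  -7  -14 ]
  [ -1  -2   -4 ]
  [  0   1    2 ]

[[1, 0, 0], [0, 1, 2], [0, 0, 0]]

r1 → -1/3·r1
  [  1  7/3  14/3 ]
  [ -1   -2    -4 ]
  [  0    1     2 ]
r2 → r2 + r1
  [ 1  7/3  14/3 ]
  [ 0  1/3   2/3 ]
  [ 0    1     2 ]
r2 → 3·r2
  [ 1  7/3  14/3 ]
  [ 0    1     2 ]
  [ 0    1     2 ]
r3 → r3 − r2
  [ 1  7/3  14/3 ]
  [ 0    1     2 ]
  [ 0    0     0 ]
r1 → r1 − 7/3·r2
  [ 1  0  0 ]
  [ 0  1  2 ]
  [ 0  0  0 ]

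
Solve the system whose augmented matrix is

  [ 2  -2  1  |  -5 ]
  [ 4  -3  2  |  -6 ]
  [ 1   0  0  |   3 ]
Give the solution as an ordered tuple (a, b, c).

(3, 4, -3)

Multiply R1 by 1/2.
  [ 1  -1  1/2  |  -5/2 ]
  [ 4  -3    2  |    -6 ]
  [ 1   0    0  |     3 ]
Subtract 4 times R1 from R2.
  [ 1  -1  1/2  |  -5/2 ]
  [ 0   1    0  |     4 ]
  [ 1   0    0  |     3 ]
Subtract R1 from R3.
  [ 1  -1   1/2  |  -5/2 ]
  [ 0   1     0  |     4 ]
  [ 0   1  -1/2  |  11/2 ]
Subtract R2 from R3.
  [ 1  -1   1/2  |  -5/2 ]
  [ 0   1     0  |     4 ]
  [ 0   0  -1/2  |   3/2 ]
Multiply R3 by -2.
  [ 1  -1  1/2  |  -5/2 ]
  [ 0   1    0  |     4 ]
  [ 0   0    1  |    -3 ]
Subtract 1/2 times R3 from R1.
  [ 1  -1  0  |  -1 ]
  [ 0   1  0  |   4 ]
  [ 0   0  1  |  -3 ]
Add R2 to R1.
  [ 1  0  0  |   3 ]
  [ 0  1  0  |   4 ]
  [ 0  0  1  |  -3 ]
Reading off the last column: a = 3, b = 4, c = -3.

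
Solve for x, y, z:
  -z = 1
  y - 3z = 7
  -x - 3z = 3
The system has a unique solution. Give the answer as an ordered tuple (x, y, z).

Form the augmented matrix and row-reduce:
  [  0  0  -1  |  1 ]
  [  0  1  -3  |  7 ]
  [ -1  0  -3  |  3 ]
r1 <-> r3
  [ -1  0  -3  |  3 ]
  [  0  1  -3  |  7 ]
  [  0  0  -1  |  1 ]
r1 ← -1·r1
  [ 1  0   3  |  -3 ]
  [ 0  1  -3  |   7 ]
  [ 0  0  -1  |   1 ]
r3 ← -1·r3
  [ 1  0   3  |  -3 ]
  [ 0  1  -3  |   7 ]
  [ 0  0   1  |  -1 ]
r2 ← r2 + 3·r3
  [ 1  0  3  |  -3 ]
  [ 0  1  0  |   4 ]
  [ 0  0  1  |  -1 ]
r1 ← r1 − 3·r3
  [ 1  0  0  |   0 ]
  [ 0  1  0  |   4 ]
  [ 0  0  1  |  -1 ]
Reading off the last column: x = 0, y = 4, z = -1.

(0, 4, -1)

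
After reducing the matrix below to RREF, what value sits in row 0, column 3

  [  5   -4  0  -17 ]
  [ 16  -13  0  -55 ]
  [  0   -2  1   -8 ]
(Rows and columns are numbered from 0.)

ρ1 → 1/5·ρ1
  [  1  -4/5  0  -17/5 ]
  [ 16   -13  0    -55 ]
  [  0    -2  1     -8 ]
ρ2 → ρ2 − 16·ρ1
  [ 1  -4/5  0  -17/5 ]
  [ 0  -1/5  0   -3/5 ]
  [ 0    -2  1     -8 ]
ρ2 → -5·ρ2
  [ 1  -4/5  0  -17/5 ]
  [ 0     1  0      3 ]
  [ 0    -2  1     -8 ]
ρ3 → ρ3 + 2·ρ2
  [ 1  -4/5  0  -17/5 ]
  [ 0     1  0      3 ]
  [ 0     0  1     -2 ]
ρ1 → ρ1 + 4/5·ρ2
  [ 1  0  0  -1 ]
  [ 0  1  0   3 ]
  [ 0  0  1  -2 ]

-1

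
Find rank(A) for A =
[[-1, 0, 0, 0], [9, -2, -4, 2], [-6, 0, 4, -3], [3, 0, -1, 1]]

rank = 4

Multiply R1 by -1.
  [  1   0   0   0 ]
  [  9  -2  -4   2 ]
  [ -6   0   4  -3 ]
  [  3   0  -1   1 ]
Subtract 9 times R1 from R2.
  [  1   0   0   0 ]
  [  0  -2  -4   2 ]
  [ -6   0   4  -3 ]
  [  3   0  -1   1 ]
Add 6 times R1 to R3.
  [ 1   0   0   0 ]
  [ 0  -2  -4   2 ]
  [ 0   0   4  -3 ]
  [ 3   0  -1   1 ]
Subtract 3 times R1 from R4.
  [ 1   0   0   0 ]
  [ 0  -2  -4   2 ]
  [ 0   0   4  -3 ]
  [ 0   0  -1   1 ]
Multiply R2 by -1/2.
  [ 1  0   0   0 ]
  [ 0  1   2  -1 ]
  [ 0  0   4  -3 ]
  [ 0  0  -1   1 ]
Multiply R3 by 1/4.
  [ 1  0   0     0 ]
  [ 0  1   2    -1 ]
  [ 0  0   1  -3/4 ]
  [ 0  0  -1     1 ]
Add R3 to R4.
  [ 1  0  0     0 ]
  [ 0  1  2    -1 ]
  [ 0  0  1  -3/4 ]
  [ 0  0  0   1/4 ]
Multiply R4 by 4.
  [ 1  0  0     0 ]
  [ 0  1  2    -1 ]
  [ 0  0  1  -3/4 ]
  [ 0  0  0     1 ]
Add 3/4 times R4 to R3.
  [ 1  0  0   0 ]
  [ 0  1  2  -1 ]
  [ 0  0  1   0 ]
  [ 0  0  0   1 ]
Add R4 to R2.
  [ 1  0  0  0 ]
  [ 0  1  2  0 ]
  [ 0  0  1  0 ]
  [ 0  0  0  1 ]
Subtract 2 times R3 from R2.
  [ 1  0  0  0 ]
  [ 0  1  0  0 ]
  [ 0  0  1  0 ]
  [ 0  0  0  1 ]
The reduced form has 4 nonzero rows.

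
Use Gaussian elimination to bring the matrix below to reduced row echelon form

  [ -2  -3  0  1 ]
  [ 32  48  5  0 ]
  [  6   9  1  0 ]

[[1, 3/2, 0, 0], [0, 0, 1, 0], [0, 0, 0, 1]]

R1 ← -1/2·R1
R2 ← R2 − 32·R1
R3 ← R3 − 6·R1
R2 ← 1/5·R2
R3 ← R3 − R2
R3 ← -5·R3
R2 ← R2 − 16/5·R3
R1 ← R1 + 1/2·R3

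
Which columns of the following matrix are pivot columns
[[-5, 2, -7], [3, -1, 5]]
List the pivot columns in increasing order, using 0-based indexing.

0, 1

Multiply ρ1 by -1/5.
Subtract 3 times ρ1 from ρ2.
Multiply ρ2 by 5.
Add 2/5 times ρ2 to ρ1.
Pivot columns are the columns containing a leading 1.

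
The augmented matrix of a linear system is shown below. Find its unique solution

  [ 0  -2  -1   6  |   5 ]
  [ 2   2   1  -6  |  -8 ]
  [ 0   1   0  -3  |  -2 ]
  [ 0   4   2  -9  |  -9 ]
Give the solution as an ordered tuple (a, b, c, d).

(-3/2, -1, -1, 1/3)

r1 <-> r2
r1 := 1/2·r1
r2 := -1/2·r2
r3 := r3 − r2
r4 := r4 − 4·r2
r3 := -2·r3
r4 := 1/3·r4
r2 := r2 + 3·r4
r1 := r1 + 3·r4
r2 := r2 − 1/2·r3
r1 := r1 − 1/2·r3
r1 := r1 − r2
Reading off the last column: a = -3/2, b = -1, c = -1, d = 1/3.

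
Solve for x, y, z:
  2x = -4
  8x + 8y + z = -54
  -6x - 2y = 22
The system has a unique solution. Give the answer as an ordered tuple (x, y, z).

(-2, -5, 2)

Form the augmented matrix and row-reduce:
  [  2   0  0  |   -4 ]
  [  8   8  1  |  -54 ]
  [ -6  -2  0  |   22 ]
R1 ← 1/2·R1
  [  1   0  0  |   -2 ]
  [  8   8  1  |  -54 ]
  [ -6  -2  0  |   22 ]
R2 ← R2 − 8·R1
  [  1   0  0  |   -2 ]
  [  0   8  1  |  -38 ]
  [ -6  -2  0  |   22 ]
R3 ← R3 + 6·R1
  [ 1   0  0  |   -2 ]
  [ 0   8  1  |  -38 ]
  [ 0  -2  0  |   10 ]
R2 ← 1/8·R2
  [ 1   0    0  |     -2 ]
  [ 0   1  1/8  |  -19/4 ]
  [ 0  -2    0  |     10 ]
R3 ← R3 + 2·R2
  [ 1  0    0  |     -2 ]
  [ 0  1  1/8  |  -19/4 ]
  [ 0  0  1/4  |    1/2 ]
R3 ← 4·R3
  [ 1  0    0  |     -2 ]
  [ 0  1  1/8  |  -19/4 ]
  [ 0  0    1  |      2 ]
R2 ← R2 − 1/8·R3
  [ 1  0  0  |  -2 ]
  [ 0  1  0  |  -5 ]
  [ 0  0  1  |   2 ]
Reading off the last column: x = -2, y = -5, z = 2.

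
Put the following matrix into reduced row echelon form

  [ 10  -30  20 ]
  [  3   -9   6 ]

R1 := 1/10·R1
  [ 1  -3  2 ]
  [ 3  -9  6 ]
R2 := R2 − 3·R1
  [ 1  -3  2 ]
  [ 0   0  0 ]

[[1, -3, 2], [0, 0, 0]]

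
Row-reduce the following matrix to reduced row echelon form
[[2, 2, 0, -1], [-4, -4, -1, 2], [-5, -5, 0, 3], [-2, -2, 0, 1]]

[[1, 1, 0, 0], [0, 0, 1, 0], [0, 0, 0, 1], [0, 0, 0, 0]]

Multiply ρ1 by 1/2.
  [  1   1   0  -1/2 ]
  [ -4  -4  -1     2 ]
  [ -5  -5   0     3 ]
  [ -2  -2   0     1 ]
Add 4 times ρ1 to ρ2.
  [  1   1   0  -1/2 ]
  [  0   0  -1     0 ]
  [ -5  -5   0     3 ]
  [ -2  -2   0     1 ]
Add 5 times ρ1 to ρ3.
  [  1   1   0  -1/2 ]
  [  0   0  -1     0 ]
  [  0   0   0   1/2 ]
  [ -2  -2   0     1 ]
Add 2 times ρ1 to ρ4.
  [ 1  1   0  -1/2 ]
  [ 0  0  -1     0 ]
  [ 0  0   0   1/2 ]
  [ 0  0   0     0 ]
Multiply ρ2 by -1.
  [ 1  1  0  -1/2 ]
  [ 0  0  1     0 ]
  [ 0  0  0   1/2 ]
  [ 0  0  0     0 ]
Multiply ρ3 by 2.
  [ 1  1  0  -1/2 ]
  [ 0  0  1     0 ]
  [ 0  0  0     1 ]
  [ 0  0  0     0 ]
Add 1/2 times ρ3 to ρ1.
  [ 1  1  0  0 ]
  [ 0  0  1  0 ]
  [ 0  0  0  1 ]
  [ 0  0  0  0 ]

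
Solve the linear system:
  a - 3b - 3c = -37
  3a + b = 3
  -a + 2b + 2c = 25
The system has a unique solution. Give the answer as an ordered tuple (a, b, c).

Form the augmented matrix and row-reduce:
  [  1  -3  -3  |  -37 ]
  [  3   1   0  |    3 ]
  [ -1   2   2  |   25 ]
Subtract 3 times r1 from r2.
  [  1  -3  -3  |  -37 ]
  [  0  10   9  |  114 ]
  [ -1   2   2  |   25 ]
Add r1 to r3.
  [ 1  -3  -3  |  -37 ]
  [ 0  10   9  |  114 ]
  [ 0  -1  -1  |  -12 ]
Multiply r2 by 1/10.
  [ 1  -3    -3  |   -37 ]
  [ 0   1  9/10  |  57/5 ]
  [ 0  -1    -1  |   -12 ]
Add r2 to r3.
  [ 1  -3     -3  |   -37 ]
  [ 0   1   9/10  |  57/5 ]
  [ 0   0  -1/10  |  -3/5 ]
Multiply r3 by -10.
  [ 1  -3    -3  |   -37 ]
  [ 0   1  9/10  |  57/5 ]
  [ 0   0     1  |     6 ]
Subtract 9/10 times r3 from r2.
  [ 1  -3  -3  |  -37 ]
  [ 0   1   0  |    6 ]
  [ 0   0   1  |    6 ]
Add 3 times r3 to r1.
  [ 1  -3  0  |  -19 ]
  [ 0   1  0  |    6 ]
  [ 0   0  1  |    6 ]
Add 3 times r2 to r1.
  [ 1  0  0  |  -1 ]
  [ 0  1  0  |   6 ]
  [ 0  0  1  |   6 ]
Reading off the last column: a = -1, b = 6, c = 6.

(-1, 6, 6)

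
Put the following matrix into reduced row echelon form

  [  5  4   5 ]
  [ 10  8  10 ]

r1 -> 1/5·r1
r2 -> r2 − 10·r1

[[1, 4/5, 1], [0, 0, 0]]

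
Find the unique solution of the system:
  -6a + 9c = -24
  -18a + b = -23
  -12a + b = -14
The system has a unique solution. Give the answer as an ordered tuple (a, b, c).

Form the augmented matrix and row-reduce:
  [  -6  0  9  |  -24 ]
  [ -18  1  0  |  -23 ]
  [ -12  1  0  |  -14 ]
Multiply R1 by -1/6.
  [   1  0  -3/2  |    4 ]
  [ -18  1     0  |  -23 ]
  [ -12  1     0  |  -14 ]
Add 18 times R1 to R2.
  [   1  0  -3/2  |    4 ]
  [   0  1   -27  |   49 ]
  [ -12  1     0  |  -14 ]
Add 12 times R1 to R3.
  [ 1  0  -3/2  |   4 ]
  [ 0  1   -27  |  49 ]
  [ 0  1   -18  |  34 ]
Subtract R2 from R3.
  [ 1  0  -3/2  |    4 ]
  [ 0  1   -27  |   49 ]
  [ 0  0     9  |  -15 ]
Multiply R3 by 1/9.
  [ 1  0  -3/2  |     4 ]
  [ 0  1   -27  |    49 ]
  [ 0  0     1  |  -5/3 ]
Add 27 times R3 to R2.
  [ 1  0  -3/2  |     4 ]
  [ 0  1     0  |     4 ]
  [ 0  0     1  |  -5/3 ]
Add 3/2 times R3 to R1.
  [ 1  0  0  |   3/2 ]
  [ 0  1  0  |     4 ]
  [ 0  0  1  |  -5/3 ]
Reading off the last column: a = 3/2, b = 4, c = -5/3.

(3/2, 4, -5/3)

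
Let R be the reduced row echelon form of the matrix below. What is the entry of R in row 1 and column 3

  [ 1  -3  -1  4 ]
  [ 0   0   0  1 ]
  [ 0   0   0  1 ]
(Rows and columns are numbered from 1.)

-1

R3 → R3 − R2
  [ 1  -3  -1  4 ]
  [ 0   0   0  1 ]
  [ 0   0   0  0 ]
R1 → R1 − 4·R2
  [ 1  -3  -1  0 ]
  [ 0   0   0  1 ]
  [ 0   0   0  0 ]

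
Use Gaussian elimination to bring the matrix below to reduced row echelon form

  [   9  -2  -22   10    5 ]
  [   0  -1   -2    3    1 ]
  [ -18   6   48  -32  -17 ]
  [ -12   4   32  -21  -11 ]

[[1, 0, -2, 0, 0], [0, 1, 2, 0, 0], [0, 0, 0, 1, 0], [0, 0, 0, 0, 1]]

Multiply ρ1 by 1/9.
  [   1  -2/9  -22/9  10/9  5/9 ]
  [   0    -1     -2     3    1 ]
  [ -18     6     48   -32  -17 ]
  [ -12     4     32   -21  -11 ]
Add 18 times ρ1 to ρ3.
  [   1  -2/9  -22/9  10/9  5/9 ]
  [   0    -1     -2     3    1 ]
  [   0     2      4   -12   -7 ]
  [ -12     4     32   -21  -11 ]
Add 12 times ρ1 to ρ4.
  [ 1  -2/9  -22/9   10/9    5/9 ]
  [ 0    -1     -2      3      1 ]
  [ 0     2      4    -12     -7 ]
  [ 0   4/3    8/3  -23/3  -13/3 ]
Multiply ρ2 by -1.
  [ 1  -2/9  -22/9   10/9    5/9 ]
  [ 0     1      2     -3     -1 ]
  [ 0     2      4    -12     -7 ]
  [ 0   4/3    8/3  -23/3  -13/3 ]
Subtract 2 times ρ2 from ρ3.
  [ 1  -2/9  -22/9   10/9    5/9 ]
  [ 0     1      2     -3     -1 ]
  [ 0     0      0     -6     -5 ]
  [ 0   4/3    8/3  -23/3  -13/3 ]
Subtract 4/3 times ρ2 from ρ4.
  [ 1  -2/9  -22/9   10/9  5/9 ]
  [ 0     1      2     -3   -1 ]
  [ 0     0      0     -6   -5 ]
  [ 0     0      0  -11/3   -3 ]
Multiply ρ3 by -1/6.
  [ 1  -2/9  -22/9   10/9  5/9 ]
  [ 0     1      2     -3   -1 ]
  [ 0     0      0      1  5/6 ]
  [ 0     0      0  -11/3   -3 ]
Add 11/3 times ρ3 to ρ4.
  [ 1  -2/9  -22/9  10/9   5/9 ]
  [ 0     1      2    -3    -1 ]
  [ 0     0      0     1   5/6 ]
  [ 0     0      0     0  1/18 ]
Multiply ρ4 by 18.
  [ 1  -2/9  -22/9  10/9  5/9 ]
  [ 0     1      2    -3   -1 ]
  [ 0     0      0     1  5/6 ]
  [ 0     0      0     0    1 ]
Subtract 5/6 times ρ4 from ρ3.
  [ 1  -2/9  -22/9  10/9  5/9 ]
  [ 0     1      2    -3   -1 ]
  [ 0     0      0     1    0 ]
  [ 0     0      0     0    1 ]
Add ρ4 to ρ2.
  [ 1  -2/9  -22/9  10/9  5/9 ]
  [ 0     1      2    -3    0 ]
  [ 0     0      0     1    0 ]
  [ 0     0      0     0    1 ]
Subtract 5/9 times ρ4 from ρ1.
  [ 1  -2/9  -22/9  10/9  0 ]
  [ 0     1      2    -3  0 ]
  [ 0     0      0     1  0 ]
  [ 0     0      0     0  1 ]
Add 3 times ρ3 to ρ2.
  [ 1  -2/9  -22/9  10/9  0 ]
  [ 0     1      2     0  0 ]
  [ 0     0      0     1  0 ]
  [ 0     0      0     0  1 ]
Subtract 10/9 times ρ3 from ρ1.
  [ 1  -2/9  -22/9  0  0 ]
  [ 0     1      2  0  0 ]
  [ 0     0      0  1  0 ]
  [ 0     0      0  0  1 ]
Add 2/9 times ρ2 to ρ1.
  [ 1  0  -2  0  0 ]
  [ 0  1   2  0  0 ]
  [ 0  0   0  1  0 ]
  [ 0  0   0  0  1 ]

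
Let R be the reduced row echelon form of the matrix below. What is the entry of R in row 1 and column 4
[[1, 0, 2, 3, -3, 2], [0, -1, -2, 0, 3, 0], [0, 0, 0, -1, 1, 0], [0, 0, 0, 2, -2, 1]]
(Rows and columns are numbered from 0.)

R2 ← -1·R2
  [ 1  0  2   3  -3  2 ]
  [ 0  1  2   0  -3  0 ]
  [ 0  0  0  -1   1  0 ]
  [ 0  0  0   2  -2  1 ]
R3 ← -1·R3
  [ 1  0  2  3  -3  2 ]
  [ 0  1  2  0  -3  0 ]
  [ 0  0  0  1  -1  0 ]
  [ 0  0  0  2  -2  1 ]
R4 ← R4 − 2·R3
  [ 1  0  2  3  -3  2 ]
  [ 0  1  2  0  -3  0 ]
  [ 0  0  0  1  -1  0 ]
  [ 0  0  0  0   0  1 ]
R1 ← R1 − 2·R4
  [ 1  0  2  3  -3  0 ]
  [ 0  1  2  0  -3  0 ]
  [ 0  0  0  1  -1  0 ]
  [ 0  0  0  0   0  1 ]
R1 ← R1 − 3·R3
  [ 1  0  2  0   0  0 ]
  [ 0  1  2  0  -3  0 ]
  [ 0  0  0  1  -1  0 ]
  [ 0  0  0  0   0  1 ]

-3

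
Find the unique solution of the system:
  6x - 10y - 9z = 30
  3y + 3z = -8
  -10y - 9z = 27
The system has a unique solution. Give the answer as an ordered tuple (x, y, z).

(1/2, -3, 1/3)

Form the augmented matrix and row-reduce:
  [ 6  -10  -9  |  30 ]
  [ 0    3   3  |  -8 ]
  [ 0  -10  -9  |  27 ]
r1 ← 1/6·r1
  [ 1  -5/3  -3/2  |   5 ]
  [ 0     3     3  |  -8 ]
  [ 0   -10    -9  |  27 ]
r2 ← 1/3·r2
  [ 1  -5/3  -3/2  |     5 ]
  [ 0     1     1  |  -8/3 ]
  [ 0   -10    -9  |    27 ]
r3 ← r3 + 10·r2
  [ 1  -5/3  -3/2  |     5 ]
  [ 0     1     1  |  -8/3 ]
  [ 0     0     1  |   1/3 ]
r2 ← r2 − r3
  [ 1  -5/3  -3/2  |    5 ]
  [ 0     1     0  |   -3 ]
  [ 0     0     1  |  1/3 ]
r1 ← r1 + 3/2·r3
  [ 1  -5/3  0  |  11/2 ]
  [ 0     1  0  |    -3 ]
  [ 0     0  1  |   1/3 ]
r1 ← r1 + 5/3·r2
  [ 1  0  0  |  1/2 ]
  [ 0  1  0  |   -3 ]
  [ 0  0  1  |  1/3 ]
Reading off the last column: x = 1/2, y = -3, z = 1/3.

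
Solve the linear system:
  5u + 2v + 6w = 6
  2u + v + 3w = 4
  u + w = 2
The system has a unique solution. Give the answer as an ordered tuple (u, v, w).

(-2, -4, 4)

Form the augmented matrix and row-reduce:
  [ 5  2  6  |  6 ]
  [ 2  1  3  |  4 ]
  [ 1  0  1  |  2 ]
R1 → 1/5·R1
  [ 1  2/5  6/5  |  6/5 ]
  [ 2    1    3  |    4 ]
  [ 1    0    1  |    2 ]
R2 → R2 − 2·R1
  [ 1  2/5  6/5  |  6/5 ]
  [ 0  1/5  3/5  |  8/5 ]
  [ 1    0    1  |    2 ]
R3 → R3 − R1
  [ 1   2/5   6/5  |  6/5 ]
  [ 0   1/5   3/5  |  8/5 ]
  [ 0  -2/5  -1/5  |  4/5 ]
R2 → 5·R2
  [ 1   2/5   6/5  |  6/5 ]
  [ 0     1     3  |    8 ]
  [ 0  -2/5  -1/5  |  4/5 ]
R3 → R3 + 2/5·R2
  [ 1  2/5  6/5  |  6/5 ]
  [ 0    1    3  |    8 ]
  [ 0    0    1  |    4 ]
R2 → R2 − 3·R3
  [ 1  2/5  6/5  |  6/5 ]
  [ 0    1    0  |   -4 ]
  [ 0    0    1  |    4 ]
R1 → R1 − 6/5·R3
  [ 1  2/5  0  |  -18/5 ]
  [ 0    1  0  |     -4 ]
  [ 0    0  1  |      4 ]
R1 → R1 − 2/5·R2
  [ 1  0  0  |  -2 ]
  [ 0  1  0  |  -4 ]
  [ 0  0  1  |   4 ]
Reading off the last column: u = -2, v = -4, w = 4.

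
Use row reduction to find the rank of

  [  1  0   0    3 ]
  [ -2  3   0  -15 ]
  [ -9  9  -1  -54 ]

ρ2 := ρ2 + 2·ρ1
  [  1  0   0    3 ]
  [  0  3   0   -9 ]
  [ -9  9  -1  -54 ]
ρ3 := ρ3 + 9·ρ1
  [ 1  0   0    3 ]
  [ 0  3   0   -9 ]
  [ 0  9  -1  -27 ]
ρ2 := 1/3·ρ2
  [ 1  0   0    3 ]
  [ 0  1   0   -3 ]
  [ 0  9  -1  -27 ]
ρ3 := ρ3 − 9·ρ2
  [ 1  0   0   3 ]
  [ 0  1   0  -3 ]
  [ 0  0  -1   0 ]
ρ3 := -1·ρ3
  [ 1  0  0   3 ]
  [ 0  1  0  -3 ]
  [ 0  0  1   0 ]
The reduced form has 3 nonzero rows.

rank = 3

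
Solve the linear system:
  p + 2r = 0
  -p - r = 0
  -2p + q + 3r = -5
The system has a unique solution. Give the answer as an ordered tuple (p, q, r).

Form the augmented matrix and row-reduce:
  [  1  0   2  |   0 ]
  [ -1  0  -1  |   0 ]
  [ -2  1   3  |  -5 ]
R2 := R2 + R1
  [  1  0  2  |   0 ]
  [  0  0  1  |   0 ]
  [ -2  1  3  |  -5 ]
R3 := R3 + 2·R1
  [ 1  0  2  |   0 ]
  [ 0  0  1  |   0 ]
  [ 0  1  7  |  -5 ]
R2 <-> R3
  [ 1  0  2  |   0 ]
  [ 0  1  7  |  -5 ]
  [ 0  0  1  |   0 ]
R2 := R2 − 7·R3
  [ 1  0  2  |   0 ]
  [ 0  1  0  |  -5 ]
  [ 0  0  1  |   0 ]
R1 := R1 − 2·R3
  [ 1  0  0  |   0 ]
  [ 0  1  0  |  -5 ]
  [ 0  0  1  |   0 ]
Reading off the last column: p = 0, q = -5, r = 0.

(0, -5, 0)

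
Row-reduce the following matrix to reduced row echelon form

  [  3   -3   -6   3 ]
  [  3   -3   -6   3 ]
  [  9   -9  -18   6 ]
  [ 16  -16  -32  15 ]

r1 ← 1/3·r1
  [  1   -1   -2   1 ]
  [  3   -3   -6   3 ]
  [  9   -9  -18   6 ]
  [ 16  -16  -32  15 ]
r2 ← r2 − 3·r1
  [  1   -1   -2   1 ]
  [  0    0    0   0 ]
  [  9   -9  -18   6 ]
  [ 16  -16  -32  15 ]
r3 ← r3 − 9·r1
  [  1   -1   -2   1 ]
  [  0    0    0   0 ]
  [  0    0    0  -3 ]
  [ 16  -16  -32  15 ]
r4 ← r4 − 16·r1
  [ 1  -1  -2   1 ]
  [ 0   0   0   0 ]
  [ 0   0   0  -3 ]
  [ 0   0   0  -1 ]
r2 <=> r3
  [ 1  -1  -2   1 ]
  [ 0   0   0  -3 ]
  [ 0   0   0   0 ]
  [ 0   0   0  -1 ]
r2 ← -1/3·r2
  [ 1  -1  -2   1 ]
  [ 0   0   0   1 ]
  [ 0   0   0   0 ]
  [ 0   0   0  -1 ]
r4 ← r4 + r2
  [ 1  -1  -2  1 ]
  [ 0   0   0  1 ]
  [ 0   0   0  0 ]
  [ 0   0   0  0 ]
r1 ← r1 − r2
  [ 1  -1  -2  0 ]
  [ 0   0   0  1 ]
  [ 0   0   0  0 ]
  [ 0   0   0  0 ]

[[1, -1, -2, 0], [0, 0, 0, 1], [0, 0, 0, 0], [0, 0, 0, 0]]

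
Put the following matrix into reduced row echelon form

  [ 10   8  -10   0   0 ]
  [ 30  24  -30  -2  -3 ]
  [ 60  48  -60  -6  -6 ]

R1 -> 1/10·R1
  [  1  4/5   -1   0   0 ]
  [ 30   24  -30  -2  -3 ]
  [ 60   48  -60  -6  -6 ]
R2 -> R2 − 30·R1
  [  1  4/5   -1   0   0 ]
  [  0    0    0  -2  -3 ]
  [ 60   48  -60  -6  -6 ]
R3 -> R3 − 60·R1
  [ 1  4/5  -1   0   0 ]
  [ 0    0   0  -2  -3 ]
  [ 0    0   0  -6  -6 ]
R2 -> -1/2·R2
  [ 1  4/5  -1   0    0 ]
  [ 0    0   0   1  3/2 ]
  [ 0    0   0  -6   -6 ]
R3 -> R3 + 6·R2
  [ 1  4/5  -1  0    0 ]
  [ 0    0   0  1  3/2 ]
  [ 0    0   0  0    3 ]
R3 -> 1/3·R3
  [ 1  4/5  -1  0    0 ]
  [ 0    0   0  1  3/2 ]
  [ 0    0   0  0    1 ]
R2 -> R2 − 3/2·R3
  [ 1  4/5  -1  0  0 ]
  [ 0    0   0  1  0 ]
  [ 0    0   0  0  1 ]

[[1, 4/5, -1, 0, 0], [0, 0, 0, 1, 0], [0, 0, 0, 0, 1]]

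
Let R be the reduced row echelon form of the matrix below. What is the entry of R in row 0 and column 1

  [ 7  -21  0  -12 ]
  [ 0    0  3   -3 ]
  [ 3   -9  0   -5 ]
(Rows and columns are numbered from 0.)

R1 → 1/7·R1
  [ 1  -3  0  -12/7 ]
  [ 0   0  3     -3 ]
  [ 3  -9  0     -5 ]
R3 → R3 − 3·R1
  [ 1  -3  0  -12/7 ]
  [ 0   0  3     -3 ]
  [ 0   0  0    1/7 ]
R2 → 1/3·R2
  [ 1  -3  0  -12/7 ]
  [ 0   0  1     -1 ]
  [ 0   0  0    1/7 ]
R3 → 7·R3
  [ 1  -3  0  -12/7 ]
  [ 0   0  1     -1 ]
  [ 0   0  0      1 ]
R2 → R2 + R3
  [ 1  -3  0  -12/7 ]
  [ 0   0  1      0 ]
  [ 0   0  0      1 ]
R1 → R1 + 12/7·R3
  [ 1  -3  0  0 ]
  [ 0   0  1  0 ]
  [ 0   0  0  1 ]

-3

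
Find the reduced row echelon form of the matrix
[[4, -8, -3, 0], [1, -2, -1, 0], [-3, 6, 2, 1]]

[[1, -2, 0, 0], [0, 0, 1, 0], [0, 0, 0, 1]]

Multiply R1 by 1/4.
  [  1  -2  -3/4  0 ]
  [  1  -2    -1  0 ]
  [ -3   6     2  1 ]
Subtract R1 from R2.
  [  1  -2  -3/4  0 ]
  [  0   0  -1/4  0 ]
  [ -3   6     2  1 ]
Add 3 times R1 to R3.
  [ 1  -2  -3/4  0 ]
  [ 0   0  -1/4  0 ]
  [ 0   0  -1/4  1 ]
Multiply R2 by -4.
  [ 1  -2  -3/4  0 ]
  [ 0   0     1  0 ]
  [ 0   0  -1/4  1 ]
Add 1/4 times R2 to R3.
  [ 1  -2  -3/4  0 ]
  [ 0   0     1  0 ]
  [ 0   0     0  1 ]
Add 3/4 times R2 to R1.
  [ 1  -2  0  0 ]
  [ 0   0  1  0 ]
  [ 0   0  0  1 ]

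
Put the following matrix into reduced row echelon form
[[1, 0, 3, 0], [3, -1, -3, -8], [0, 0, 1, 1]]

ρ2 ← ρ2 − 3·ρ1
  [ 1   0    3   0 ]
  [ 0  -1  -12  -8 ]
  [ 0   0    1   1 ]
ρ2 ← -1·ρ2
  [ 1  0   3  0 ]
  [ 0  1  12  8 ]
  [ 0  0   1  1 ]
ρ2 ← ρ2 − 12·ρ3
  [ 1  0  3   0 ]
  [ 0  1  0  -4 ]
  [ 0  0  1   1 ]
ρ1 ← ρ1 − 3·ρ3
  [ 1  0  0  -3 ]
  [ 0  1  0  -4 ]
  [ 0  0  1   1 ]

[[1, 0, 0, -3], [0, 1, 0, -4], [0, 0, 1, 1]]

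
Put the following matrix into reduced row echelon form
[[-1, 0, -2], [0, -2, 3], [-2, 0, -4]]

[[1, 0, 2], [0, 1, -3/2], [0, 0, 0]]

ρ1 -> -1·ρ1
  [  1   0   2 ]
  [  0  -2   3 ]
  [ -2   0  -4 ]
ρ3 -> ρ3 + 2·ρ1
  [ 1   0  2 ]
  [ 0  -2  3 ]
  [ 0   0  0 ]
ρ2 -> -1/2·ρ2
  [ 1  0     2 ]
  [ 0  1  -3/2 ]
  [ 0  0     0 ]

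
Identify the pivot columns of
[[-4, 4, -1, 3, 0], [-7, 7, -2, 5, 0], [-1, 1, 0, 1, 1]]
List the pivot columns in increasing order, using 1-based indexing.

Multiply ρ1 by -1/4.
Add 7 times ρ1 to ρ2.
Add ρ1 to ρ3.
Multiply ρ2 by -4.
Subtract 1/4 times ρ2 from ρ3.
Subtract 1/4 times ρ2 from ρ1.
Pivot columns are the columns containing a leading 1.

1, 3, 5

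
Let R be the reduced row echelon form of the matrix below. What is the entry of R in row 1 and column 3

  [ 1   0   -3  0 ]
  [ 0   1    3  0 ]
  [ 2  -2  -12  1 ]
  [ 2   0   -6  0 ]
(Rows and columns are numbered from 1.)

-3

R3 ← R3 − 2·R1
  [ 1   0  -3  0 ]
  [ 0   1   3  0 ]
  [ 0  -2  -6  1 ]
  [ 2   0  -6  0 ]
R4 ← R4 − 2·R1
  [ 1   0  -3  0 ]
  [ 0   1   3  0 ]
  [ 0  -2  -6  1 ]
  [ 0   0   0  0 ]
R3 ← R3 + 2·R2
  [ 1  0  -3  0 ]
  [ 0  1   3  0 ]
  [ 0  0   0  1 ]
  [ 0  0   0  0 ]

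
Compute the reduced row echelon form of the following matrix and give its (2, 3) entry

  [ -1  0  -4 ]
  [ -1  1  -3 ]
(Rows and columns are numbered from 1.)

1

Multiply r1 by -1.
  [  1  0   4 ]
  [ -1  1  -3 ]
Add r1 to r2.
  [ 1  0  4 ]
  [ 0  1  1 ]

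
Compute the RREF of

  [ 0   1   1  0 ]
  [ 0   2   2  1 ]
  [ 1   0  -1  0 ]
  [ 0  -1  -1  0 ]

ρ1 <=> ρ3
  [ 1   0  -1  0 ]
  [ 0   2   2  1 ]
  [ 0   1   1  0 ]
  [ 0  -1  -1  0 ]
ρ2 -> 1/2·ρ2
  [ 1   0  -1    0 ]
  [ 0   1   1  1/2 ]
  [ 0   1   1    0 ]
  [ 0  -1  -1    0 ]
ρ3 -> ρ3 − ρ2
  [ 1   0  -1     0 ]
  [ 0   1   1   1/2 ]
  [ 0   0   0  -1/2 ]
  [ 0  -1  -1     0 ]
ρ4 -> ρ4 + ρ2
  [ 1  0  -1     0 ]
  [ 0  1   1   1/2 ]
  [ 0  0   0  -1/2 ]
  [ 0  0   0   1/2 ]
ρ3 -> -2·ρ3
  [ 1  0  -1    0 ]
  [ 0  1   1  1/2 ]
  [ 0  0   0    1 ]
  [ 0  0   0  1/2 ]
ρ4 -> ρ4 − 1/2·ρ3
  [ 1  0  -1    0 ]
  [ 0  1   1  1/2 ]
  [ 0  0   0    1 ]
  [ 0  0   0    0 ]
ρ2 -> ρ2 − 1/2·ρ3
  [ 1  0  -1  0 ]
  [ 0  1   1  0 ]
  [ 0  0   0  1 ]
  [ 0  0   0  0 ]

[[1, 0, -1, 0], [0, 1, 1, 0], [0, 0, 0, 1], [0, 0, 0, 0]]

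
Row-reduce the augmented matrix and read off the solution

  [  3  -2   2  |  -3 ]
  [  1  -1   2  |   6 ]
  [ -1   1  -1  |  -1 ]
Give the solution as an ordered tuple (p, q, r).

R1 := 1/3·R1
  [  1  -2/3  2/3  |  -1 ]
  [  1    -1    2  |   6 ]
  [ -1     1   -1  |  -1 ]
R2 := R2 − R1
  [  1  -2/3  2/3  |  -1 ]
  [  0  -1/3  4/3  |   7 ]
  [ -1     1   -1  |  -1 ]
R3 := R3 + R1
  [ 1  -2/3   2/3  |  -1 ]
  [ 0  -1/3   4/3  |   7 ]
  [ 0   1/3  -1/3  |  -2 ]
R2 := -3·R2
  [ 1  -2/3   2/3  |   -1 ]
  [ 0     1    -4  |  -21 ]
  [ 0   1/3  -1/3  |   -2 ]
R3 := R3 − 1/3·R2
  [ 1  -2/3  2/3  |   -1 ]
  [ 0     1   -4  |  -21 ]
  [ 0     0    1  |    5 ]
R2 := R2 + 4·R3
  [ 1  -2/3  2/3  |  -1 ]
  [ 0     1    0  |  -1 ]
  [ 0     0    1  |   5 ]
R1 := R1 − 2/3·R3
  [ 1  -2/3  0  |  -13/3 ]
  [ 0     1  0  |     -1 ]
  [ 0     0  1  |      5 ]
R1 := R1 + 2/3·R2
  [ 1  0  0  |  -5 ]
  [ 0  1  0  |  -1 ]
  [ 0  0  1  |   5 ]
Reading off the last column: p = -5, q = -1, r = 5.

(-5, -1, 5)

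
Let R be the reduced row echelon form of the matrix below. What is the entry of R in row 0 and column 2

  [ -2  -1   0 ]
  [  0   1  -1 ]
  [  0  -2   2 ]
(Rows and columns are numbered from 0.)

1/2

r1 := -1/2·r1
  [ 1  1/2   0 ]
  [ 0    1  -1 ]
  [ 0   -2   2 ]
r3 := r3 + 2·r2
  [ 1  1/2   0 ]
  [ 0    1  -1 ]
  [ 0    0   0 ]
r1 := r1 − 1/2·r2
  [ 1  0  1/2 ]
  [ 0  1   -1 ]
  [ 0  0    0 ]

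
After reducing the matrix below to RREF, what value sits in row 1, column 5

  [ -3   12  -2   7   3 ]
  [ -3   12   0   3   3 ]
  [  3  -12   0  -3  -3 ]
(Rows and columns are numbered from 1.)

R1 ← -1/3·R1
  [  1   -4  2/3  -7/3  -1 ]
  [ -3   12    0     3   3 ]
  [  3  -12    0    -3  -3 ]
R2 ← R2 + 3·R1
  [ 1   -4  2/3  -7/3  -1 ]
  [ 0    0    2    -4   0 ]
  [ 3  -12    0    -3  -3 ]
R3 ← R3 − 3·R1
  [ 1  -4  2/3  -7/3  -1 ]
  [ 0   0    2    -4   0 ]
  [ 0   0   -2     4   0 ]
R2 ← 1/2·R2
  [ 1  -4  2/3  -7/3  -1 ]
  [ 0   0    1    -2   0 ]
  [ 0   0   -2     4   0 ]
R3 ← R3 + 2·R2
  [ 1  -4  2/3  -7/3  -1 ]
  [ 0   0    1    -2   0 ]
  [ 0   0    0     0   0 ]
R1 ← R1 − 2/3·R2
  [ 1  -4  0  -1  -1 ]
  [ 0   0  1  -2   0 ]
  [ 0   0  0   0   0 ]

-1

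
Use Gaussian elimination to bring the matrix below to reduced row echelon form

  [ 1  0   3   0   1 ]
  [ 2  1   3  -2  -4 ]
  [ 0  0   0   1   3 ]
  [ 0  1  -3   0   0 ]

R2 → R2 − 2·R1
  [ 1  0   3   0   1 ]
  [ 0  1  -3  -2  -6 ]
  [ 0  0   0   1   3 ]
  [ 0  1  -3   0   0 ]
R4 → R4 − R2
  [ 1  0   3   0   1 ]
  [ 0  1  -3  -2  -6 ]
  [ 0  0   0   1   3 ]
  [ 0  0   0   2   6 ]
R4 → R4 − 2·R3
  [ 1  0   3   0   1 ]
  [ 0  1  -3  -2  -6 ]
  [ 0  0   0   1   3 ]
  [ 0  0   0   0   0 ]
R2 → R2 + 2·R3
  [ 1  0   3  0  1 ]
  [ 0  1  -3  0  0 ]
  [ 0  0   0  1  3 ]
  [ 0  0   0  0  0 ]

[[1, 0, 3, 0, 1], [0, 1, -3, 0, 0], [0, 0, 0, 1, 3], [0, 0, 0, 0, 0]]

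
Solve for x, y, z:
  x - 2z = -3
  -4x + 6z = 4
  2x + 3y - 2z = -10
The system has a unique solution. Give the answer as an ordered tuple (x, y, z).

(5, -4, 4)

Form the augmented matrix and row-reduce:
  [  1  0  -2  |   -3 ]
  [ -4  0   6  |    4 ]
  [  2  3  -2  |  -10 ]
R2 -> R2 + 4·R1
  [ 1  0  -2  |   -3 ]
  [ 0  0  -2  |   -8 ]
  [ 2  3  -2  |  -10 ]
R3 -> R3 − 2·R1
  [ 1  0  -2  |  -3 ]
  [ 0  0  -2  |  -8 ]
  [ 0  3   2  |  -4 ]
R2 ↔ R3
  [ 1  0  -2  |  -3 ]
  [ 0  3   2  |  -4 ]
  [ 0  0  -2  |  -8 ]
R2 -> 1/3·R2
  [ 1  0   -2  |    -3 ]
  [ 0  1  2/3  |  -4/3 ]
  [ 0  0   -2  |    -8 ]
R3 -> -1/2·R3
  [ 1  0   -2  |    -3 ]
  [ 0  1  2/3  |  -4/3 ]
  [ 0  0    1  |     4 ]
R2 -> R2 − 2/3·R3
  [ 1  0  -2  |  -3 ]
  [ 0  1   0  |  -4 ]
  [ 0  0   1  |   4 ]
R1 -> R1 + 2·R3
  [ 1  0  0  |   5 ]
  [ 0  1  0  |  -4 ]
  [ 0  0  1  |   4 ]
Reading off the last column: x = 5, y = -4, z = 4.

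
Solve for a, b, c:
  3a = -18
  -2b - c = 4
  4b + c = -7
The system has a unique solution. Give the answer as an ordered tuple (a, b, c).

Form the augmented matrix and row-reduce:
  [ 3   0   0  |  -18 ]
  [ 0  -2  -1  |    4 ]
  [ 0   4   1  |   -7 ]
R1 := 1/3·R1
R2 := -1/2·R2
R3 := R3 − 4·R2
R3 := -1·R3
R2 := R2 − 1/2·R3
Reading off the last column: a = -6, b = -3/2, c = -1.

(-6, -3/2, -1)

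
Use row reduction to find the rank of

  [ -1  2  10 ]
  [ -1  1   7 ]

rank = 2

R1 := -1·R1
  [  1  -2  -10 ]
  [ -1   1    7 ]
R2 := R2 + R1
  [ 1  -2  -10 ]
  [ 0  -1   -3 ]
R2 := -1·R2
  [ 1  -2  -10 ]
  [ 0   1    3 ]
R1 := R1 + 2·R2
  [ 1  0  -4 ]
  [ 0  1   3 ]
The reduced form has 2 nonzero rows.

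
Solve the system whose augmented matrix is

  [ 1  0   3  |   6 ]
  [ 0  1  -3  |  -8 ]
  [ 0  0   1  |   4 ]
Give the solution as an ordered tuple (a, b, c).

r2 ← r2 + 3·r3
  [ 1  0  3  |  6 ]
  [ 0  1  0  |  4 ]
  [ 0  0  1  |  4 ]
r1 ← r1 − 3·r3
  [ 1  0  0  |  -6 ]
  [ 0  1  0  |   4 ]
  [ 0  0  1  |   4 ]
Reading off the last column: a = -6, b = 4, c = 4.

(-6, 4, 4)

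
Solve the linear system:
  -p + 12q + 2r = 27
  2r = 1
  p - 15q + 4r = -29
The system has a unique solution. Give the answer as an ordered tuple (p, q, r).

(-6, 5/3, 1/2)

Form the augmented matrix and row-reduce:
  [ -1   12  2  |   27 ]
  [  0    0  2  |    1 ]
  [  1  -15  4  |  -29 ]
ρ1 -> -1·ρ1
  [ 1  -12  -2  |  -27 ]
  [ 0    0   2  |    1 ]
  [ 1  -15   4  |  -29 ]
ρ3 -> ρ3 − ρ1
  [ 1  -12  -2  |  -27 ]
  [ 0    0   2  |    1 ]
  [ 0   -3   6  |   -2 ]
ρ2 <-> ρ3
  [ 1  -12  -2  |  -27 ]
  [ 0   -3   6  |   -2 ]
  [ 0    0   2  |    1 ]
ρ2 -> -1/3·ρ2
  [ 1  -12  -2  |  -27 ]
  [ 0    1  -2  |  2/3 ]
  [ 0    0   2  |    1 ]
ρ3 -> 1/2·ρ3
  [ 1  -12  -2  |  -27 ]
  [ 0    1  -2  |  2/3 ]
  [ 0    0   1  |  1/2 ]
ρ2 -> ρ2 + 2·ρ3
  [ 1  -12  -2  |  -27 ]
  [ 0    1   0  |  5/3 ]
  [ 0    0   1  |  1/2 ]
ρ1 -> ρ1 + 2·ρ3
  [ 1  -12  0  |  -26 ]
  [ 0    1  0  |  5/3 ]
  [ 0    0  1  |  1/2 ]
ρ1 -> ρ1 + 12·ρ2
  [ 1  0  0  |   -6 ]
  [ 0  1  0  |  5/3 ]
  [ 0  0  1  |  1/2 ]
Reading off the last column: p = -6, q = 5/3, r = 1/2.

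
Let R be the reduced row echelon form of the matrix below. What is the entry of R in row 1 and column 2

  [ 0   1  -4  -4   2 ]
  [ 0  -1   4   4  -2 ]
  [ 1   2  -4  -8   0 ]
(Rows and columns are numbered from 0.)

Swap R1 and R3.
  [ 1   2  -4  -8   0 ]
  [ 0  -1   4   4  -2 ]
  [ 0   1  -4  -4   2 ]
Multiply R2 by -1.
  [ 1  2  -4  -8  0 ]
  [ 0  1  -4  -4  2 ]
  [ 0  1  -4  -4  2 ]
Subtract R2 from R3.
  [ 1  2  -4  -8  0 ]
  [ 0  1  -4  -4  2 ]
  [ 0  0   0   0  0 ]
Subtract 2 times R2 from R1.
  [ 1  0   4   0  -4 ]
  [ 0  1  -4  -4   2 ]
  [ 0  0   0   0   0 ]

-4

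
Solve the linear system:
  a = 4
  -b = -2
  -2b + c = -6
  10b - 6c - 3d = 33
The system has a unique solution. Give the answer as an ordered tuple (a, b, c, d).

Form the augmented matrix and row-reduce:
  [ 1   0   0   0  |   4 ]
  [ 0  -1   0   0  |  -2 ]
  [ 0  -2   1   0  |  -6 ]
  [ 0  10  -6  -3  |  33 ]
Multiply ρ2 by -1.
  [ 1   0   0   0  |   4 ]
  [ 0   1   0   0  |   2 ]
  [ 0  -2   1   0  |  -6 ]
  [ 0  10  -6  -3  |  33 ]
Add 2 times ρ2 to ρ3.
  [ 1   0   0   0  |   4 ]
  [ 0   1   0   0  |   2 ]
  [ 0   0   1   0  |  -2 ]
  [ 0  10  -6  -3  |  33 ]
Subtract 10 times ρ2 from ρ4.
  [ 1  0   0   0  |   4 ]
  [ 0  1   0   0  |   2 ]
  [ 0  0   1   0  |  -2 ]
  [ 0  0  -6  -3  |  13 ]
Add 6 times ρ3 to ρ4.
  [ 1  0  0   0  |   4 ]
  [ 0  1  0   0  |   2 ]
  [ 0  0  1   0  |  -2 ]
  [ 0  0  0  -3  |   1 ]
Multiply ρ4 by -1/3.
  [ 1  0  0  0  |     4 ]
  [ 0  1  0  0  |     2 ]
  [ 0  0  1  0  |    -2 ]
  [ 0  0  0  1  |  -1/3 ]
Reading off the last column: a = 4, b = 2, c = -2, d = -1/3.

(4, 2, -2, -1/3)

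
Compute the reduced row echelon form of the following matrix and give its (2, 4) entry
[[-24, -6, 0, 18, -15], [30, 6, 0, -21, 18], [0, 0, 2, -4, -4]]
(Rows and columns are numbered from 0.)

R1 ← -1/24·R1
R2 ← R2 − 30·R1
R2 ← -2/3·R2
R3 ← 1/2·R3
R1 ← R1 − 1/4·R2

-2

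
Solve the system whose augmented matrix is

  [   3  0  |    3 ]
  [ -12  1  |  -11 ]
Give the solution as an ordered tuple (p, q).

r1 ← 1/3·r1
  [   1  0  |    1 ]
  [ -12  1  |  -11 ]
r2 ← r2 + 12·r1
  [ 1  0  |  1 ]
  [ 0  1  |  1 ]
Reading off the last column: p = 1, q = 1.

(1, 1)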